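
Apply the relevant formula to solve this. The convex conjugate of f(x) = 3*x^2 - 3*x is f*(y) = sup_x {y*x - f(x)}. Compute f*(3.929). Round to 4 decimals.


f*(y) = sup_x {y*x - a*x^2 - b*x} = sup_x {(y-b)*x - a*x^2}
FOC: (y - b) - 2a*x = 0 => x* = (y - b)/(2a)
x* = (3.929 + 3)/(2*3) = 1.1548
f*(3.929) = (y-b)^2/(4a) = (3.929 + 3)^2/(4*3)
= 48.011/12 = 4.0009


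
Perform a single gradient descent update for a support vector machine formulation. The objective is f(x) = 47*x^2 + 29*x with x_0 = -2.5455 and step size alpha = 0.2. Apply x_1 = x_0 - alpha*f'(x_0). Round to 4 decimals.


We compute the gradient at x_0 and apply the update.
f'(x) = 94*x + 29
f'(-2.5455) = 94*-2.5455 + 29 = -210.277
x_1 = -2.5455 - 0.2*-210.277 = 39.5099


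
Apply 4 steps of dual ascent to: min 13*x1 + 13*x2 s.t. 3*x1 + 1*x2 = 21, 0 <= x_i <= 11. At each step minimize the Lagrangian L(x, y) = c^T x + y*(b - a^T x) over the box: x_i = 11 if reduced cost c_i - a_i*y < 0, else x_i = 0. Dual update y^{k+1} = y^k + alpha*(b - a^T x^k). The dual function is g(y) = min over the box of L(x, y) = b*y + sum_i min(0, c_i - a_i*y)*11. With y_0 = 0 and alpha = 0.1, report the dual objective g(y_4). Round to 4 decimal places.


Dual ascent for LP: min 13*x1 + 13*x2, 3*x1 + 1*x2 = 21, 0 <= x_i <= 11
Step 1: y^k = 0.0, reduced costs: (13.0, 13.0)
  x^k = (0.0, 0.0), subgradient = b - a^T x = 21.0
  y^{k+1} = 0.0 + 0.1*21.0 = 2.1
Step 2: y^k = 2.1, reduced costs: (6.7, 10.9)
  x^k = (0.0, 0.0), subgradient = b - a^T x = 21.0
  y^{k+1} = 2.1 + 0.1*21.0 = 4.2
Step 3: y^k = 4.2, reduced costs: (0.4, 8.8)
  x^k = (0.0, 0.0), subgradient = b - a^T x = 21.0
  y^{k+1} = 4.2 + 0.1*21.0 = 6.3
Step 4: y^k = 6.3, reduced costs: (-5.9, 6.7)
  x^k = (11.0, 0.0), subgradient = b - a^T x = -12.0
  y^{k+1} = 6.3 + 0.1*-12.0 = 5.1
Dual objective at y_4 = 5.1: reduced costs (-2.3, 7.9), box minimizer x = (11.0, 0.0)
g(y_4) = b*y + (c1 - a1*y)*x1 + (c2 - a2*y)*x2 = 21*5.1 + (-2.3)*11.0 + 7.9*0.0 = 107.1 - 25.3 + 0.0 = 81.8


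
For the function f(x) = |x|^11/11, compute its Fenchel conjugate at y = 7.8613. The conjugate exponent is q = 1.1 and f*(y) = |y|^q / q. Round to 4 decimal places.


The conjugate exponent q satisfies 1/p + 1/q = 1.
p = 11, so q = 11/(11 - 1) = 1.1
|y|^q = 7.8613^1.1 = 9.6615
f*(7.8613) = 9.6615 / 1.1 = 8.7832


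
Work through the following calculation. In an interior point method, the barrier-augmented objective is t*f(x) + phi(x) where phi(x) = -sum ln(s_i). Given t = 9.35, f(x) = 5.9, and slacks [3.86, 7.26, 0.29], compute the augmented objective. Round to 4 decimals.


Step 1: Compute log-barrier.
ln values: [1.3507, 1.9824, -1.2379]
phi = -(1.3507 + 1.9824 - 1.2379) = -2.0952
Step 2: Compute augmented objective.
t*f(x) = 9.35*5.9 = 55.165
Total = 55.165 - 2.0952 = 53.0698


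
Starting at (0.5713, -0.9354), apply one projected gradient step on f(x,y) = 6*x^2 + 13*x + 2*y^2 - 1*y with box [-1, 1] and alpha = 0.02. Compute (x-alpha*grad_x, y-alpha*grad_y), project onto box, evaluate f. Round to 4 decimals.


Step 1: Compute gradient at (0.5713, -0.9354).
grad_x = 2*6*0.5713 + 13 = 19.8556
grad_y = 2*2*-0.9354 - 1 = -4.7416
Step 2: Gradient step.
x_raw = 0.5713 - 0.02*19.8556 = 0.1742
y_raw = -0.9354 - 0.02*-4.7416 = -0.8406
Step 3: Project onto [-1, 1].
x_proj = clip(0.1742) = 0.1742
y_proj = clip(-0.8406) = -0.8406
Step 4: Evaluate f.
f(0.1742, -0.8406) = 4.7002


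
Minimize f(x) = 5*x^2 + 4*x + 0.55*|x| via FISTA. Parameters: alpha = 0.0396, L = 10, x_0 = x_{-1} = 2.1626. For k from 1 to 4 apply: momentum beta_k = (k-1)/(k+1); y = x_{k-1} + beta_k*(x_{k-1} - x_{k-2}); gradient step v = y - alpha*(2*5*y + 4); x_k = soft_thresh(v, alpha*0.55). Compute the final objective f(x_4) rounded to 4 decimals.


FISTA on f(x) = 5*x^2 + 4*x + 0.55*|x|
L = 10, alpha = 0.0396
Iteration 1: beta = 0.0, y = 2.1626 + 0.0*(2.1626 - 2.1626) = 2.1626
  grad(y) = 25.626, v = y - alpha*grad = 1.1478
  prox(v) = soft_thresh(1.1478, 0.0218) = 1.126
Iteration 2: beta = 0.3333, y = 1.126 + 0.3333*(1.126 - 2.1626) = 0.7805
  grad(y) = 11.8051, v = y - alpha*grad = 0.313
  prox(v) = soft_thresh(0.313, 0.0218) = 0.2912
Iteration 3: beta = 0.5, y = 0.2912 + 0.5*(0.2912 - 1.126) = -0.1261
  grad(y) = 2.7385, v = y - alpha*grad = -0.2346
  prox(v) = soft_thresh(-0.2346, 0.0218) = -0.2128
Iteration 4: beta = 0.6, y = -0.2128 + 0.6*(-0.2128 - 0.2912) = -0.5152
  grad(y) = -1.1525, v = y - alpha*grad = -0.4696
  prox(v) = soft_thresh(-0.4696, 0.0218) = -0.4478
f(x_4) = 5*(-0.4478)^2 + 4*(-0.4478) + 0.55*|-0.4478| = -0.5423


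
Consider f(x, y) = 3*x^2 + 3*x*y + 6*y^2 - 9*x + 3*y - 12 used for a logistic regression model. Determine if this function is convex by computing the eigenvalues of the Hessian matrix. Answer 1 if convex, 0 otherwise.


The Hessian of f(x,y) = 3*x^2 + 3*x*y + 6*y^2 - 9*x + 3*y - 12 is:
H = [[6, 3], [3, 12]]
Trace = 6 + 12 = 18
Determinant = 6*12 - (3)^2 = 63
Discriminant = (18)^2 - 4*63 = 72.0
Eigenvalues: lambda_1 = 4.7574, lambda_2 = 13.2426
The function is convex.

1


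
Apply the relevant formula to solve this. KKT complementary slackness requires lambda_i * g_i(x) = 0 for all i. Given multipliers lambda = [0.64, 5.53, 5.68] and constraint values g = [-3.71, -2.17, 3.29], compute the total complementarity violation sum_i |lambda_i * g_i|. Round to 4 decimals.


KKT complementary slackness check:
lambda_1 * g_1 = 0.64 * -3.71 = -2.3744
lambda_2 * g_2 = 5.53 * -2.17 = -12.0001
lambda_3 * g_3 = 5.68 * 3.29 = 18.6872
Total violation = 2.3744 + 12.0001 + 18.6872 = 33.0617


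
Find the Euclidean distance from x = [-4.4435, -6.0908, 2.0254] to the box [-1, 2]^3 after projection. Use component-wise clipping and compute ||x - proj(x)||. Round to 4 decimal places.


Project each component onto [-1, 2].
clip(-4.4435) = -1.0, clip(-6.0908) = -1.0, clip(2.0254) = 2.0
Projection = [-1.0, -1.0, 2.0]
Squared diffs: [11.8577, 25.9162, 0.0006]
Distance = sqrt(37.7745) = 6.1461


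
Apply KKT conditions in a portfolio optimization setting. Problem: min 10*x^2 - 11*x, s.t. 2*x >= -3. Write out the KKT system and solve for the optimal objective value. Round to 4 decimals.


Step 1: Try lambda = 0 (constraint inactive).
Stationarity: 2*10*x - 11 = 0
x* = 11/(2*10) = 0.55
Check constraint: 2*0.55 = 1.1 >= -3 -- satisfied.
Step 2: Compute optimal value.
f(x*) = 10*0.55^2 - 11*0.55 = -3.025


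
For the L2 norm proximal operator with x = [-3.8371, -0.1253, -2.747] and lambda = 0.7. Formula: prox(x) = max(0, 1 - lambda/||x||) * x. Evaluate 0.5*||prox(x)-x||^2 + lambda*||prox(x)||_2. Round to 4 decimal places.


Step 1: Compute ||x||.
||x|| = 4.7207
Step 2: Compute scaling factor.
scale = max(0, 1 - 0.7/4.7207) = 0.8517
Step 3: prox(x) = [-3.2681, -0.1067, -2.3397]
||prox(x)|| = 4.0207
Step 4: Proximal objective.
0.5*||prox-x||^2 = 0.245
lambda*||prox|| = 2.8145
Total = 3.0595


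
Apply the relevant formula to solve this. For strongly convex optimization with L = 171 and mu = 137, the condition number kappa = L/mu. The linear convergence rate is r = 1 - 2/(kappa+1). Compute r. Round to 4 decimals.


Step 1: Compute the condition number.
kappa = L/mu = 171/137 = 1.2482
Step 2: Compute the convergence rate.
r = 1 - 2/(kappa + 1) = 1 - 2*mu/(L + mu) = (L - mu)/(L + mu) = 34/308 = 0.1104


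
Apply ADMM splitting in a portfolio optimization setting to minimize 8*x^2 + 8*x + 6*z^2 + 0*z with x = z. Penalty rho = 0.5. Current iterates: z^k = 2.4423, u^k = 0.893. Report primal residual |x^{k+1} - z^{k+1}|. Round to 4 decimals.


ADMM iteration with rho = 0.5, z^k = 2.4423, u^k = 0.893
Step 1: x-update.
Minimize 8*x^2 + 8*x + (0.5/2)*(x - 2.4423 + 0.893)^2
FOC: (2*8 + 0.5)*x = -8 + 0.5*(2.4423 - 0.893)
x^{k+1} = -0.4379
Step 2: z-update.
Minimize 6*z^2 + 0*z + (0.5/2)*(-0.4379 - z + 0.893)^2
FOC: (2*6 + 0.5)*z = 0 + 0.5*(-0.4379 + 0.893)
z^{k+1} = 0.0182
Step 3: u-update.
u^{k+1} = 0.893 - 0.4379 - 0.0182 = 0.4369
Step 4: Primal residual = |-0.4379 - 0.0182| = 0.4561


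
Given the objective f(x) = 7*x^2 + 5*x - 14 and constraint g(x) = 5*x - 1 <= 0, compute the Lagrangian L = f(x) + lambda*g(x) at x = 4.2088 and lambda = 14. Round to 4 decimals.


Step 1: Evaluate f(x).
f(4.2088) = 7*4.2088^2 + 5*4.2088 - 14 = 131.042
Step 2: Evaluate g(x).
g(4.2088) = 5*4.2088 - 1 = 20.044
Step 3: Compute Lagrangian.
L = 131.042 + 14*20.044 = 411.658


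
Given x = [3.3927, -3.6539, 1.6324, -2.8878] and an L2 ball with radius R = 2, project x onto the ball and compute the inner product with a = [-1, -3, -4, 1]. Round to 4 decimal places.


Step 1: Compute ||x|| (intermediates to 6 decimals).
||x|| = sqrt(3.3927^2 + (-3.6539)^2 + 1.6324^2 + (-2.8878)^2) = 5.988783
Step 2: Project.
Since ||x|| > R, scale = R/||x|| = 2/5.988783 = 0.333958, proj(x) = scale * x
proj(x) = [1.133019, -1.220249, 0.545153, -0.964404]
Step 3: Dot product.
a^T * proj(x) = -1*1.133019 - 3*(-1.220249) - 4*0.545153 + 1*(-0.964404) = -0.6173


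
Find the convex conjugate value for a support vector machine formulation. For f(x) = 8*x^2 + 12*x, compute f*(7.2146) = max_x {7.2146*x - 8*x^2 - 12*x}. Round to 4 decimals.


f*(y) = sup_x {y*x - a*x^2 - b*x} = sup_x {(y-b)*x - a*x^2}
FOC: (y - b) - 2a*x = 0 => x* = (y - b)/(2a)
x* = (7.2146 - 12)/(2*8) = -0.2991
f*(7.2146) = (y-b)^2/(4a) = (7.2146 - 12)^2/(4*8)
= 22.9001/32 = 0.7156


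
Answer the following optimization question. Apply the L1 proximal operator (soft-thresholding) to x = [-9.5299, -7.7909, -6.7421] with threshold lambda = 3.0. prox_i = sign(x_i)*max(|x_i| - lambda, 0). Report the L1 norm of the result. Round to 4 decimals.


Soft-thresholding with lambda = 3.0:
prox(-9.5299) = sign(-9.5299)*max(|-9.5299| - 3.0, 0) = -6.5299
prox(-7.7909) = sign(-7.7909)*max(|-7.7909| - 3.0, 0) = -4.7909
prox(-6.7421) = sign(-6.7421)*max(|-6.7421| - 3.0, 0) = -3.7421
prox(x) = [-6.5299, -4.7909, -3.7421]
||prox(x)||_1 = 6.5299 + 4.7909 + 3.7421 = 15.0629


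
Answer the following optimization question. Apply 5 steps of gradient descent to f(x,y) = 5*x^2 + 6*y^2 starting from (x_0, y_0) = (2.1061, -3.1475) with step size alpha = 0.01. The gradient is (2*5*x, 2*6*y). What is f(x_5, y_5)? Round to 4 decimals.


Gradient descent on f(x,y) = 5*x^2 + 6*y^2.
Starting point: (2.1061, -3.1475), alpha = 0.01
Step 1: grad_x = 2*5*2.1061 = 21.061, grad_y = 2*6*-3.1475 = -37.77
  x_1 = 2.1061 - 0.01*21.061 = 1.8955
  y_1 = -3.1475 - 0.01*-37.77 = -2.7698
Step 2: grad_x = 2*5*1.8955 = 18.9549, grad_y = 2*6*-2.7698 = -33.2376
  x_2 = 1.8955 - 0.01*18.9549 = 1.7059
  y_2 = -2.7698 - 0.01*-33.2376 = -2.4374
Step 3: grad_x = 2*5*1.7059 = 17.0594, grad_y = 2*6*-2.4374 = -29.2491
  x_3 = 1.7059 - 0.01*17.0594 = 1.5353
  y_3 = -2.4374 - 0.01*-29.2491 = -2.1449
Step 4: grad_x = 2*5*1.5353 = 15.3535, grad_y = 2*6*-2.1449 = -25.7392
  x_4 = 1.5353 - 0.01*15.3535 = 1.3818
  y_4 = -2.1449 - 0.01*-25.7392 = -1.8875
Step 5: grad_x = 2*5*1.3818 = 13.8181, grad_y = 2*6*-1.8875 = -22.6505
  x_5 = 1.3818 - 0.01*13.8181 = 1.2436
  y_5 = -1.8875 - 0.01*-22.6505 = -1.661
f(1.2436, -1.661) = 5*1.2436^2 + 6*(-1.661)^2 = 24.2873


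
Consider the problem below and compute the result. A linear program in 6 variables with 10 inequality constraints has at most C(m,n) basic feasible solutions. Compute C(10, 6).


Each vertex corresponds to some choice of n active constraints out of m, so the number of vertices is at most C(m, n) = m! / (n!(m-n)!).
m = 10, n = 6
Numerator: 10 * 9 * 8 * 7 * 6 * 5
Denominator: 6! = 720
C(10, 6) = 210


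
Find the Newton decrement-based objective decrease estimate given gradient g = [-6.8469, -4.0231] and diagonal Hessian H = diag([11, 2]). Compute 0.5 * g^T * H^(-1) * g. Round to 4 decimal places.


Step 1: H is diagonal, so H^(-1) * g = [-0.6224, -2.0116].
Step 2: g^T H^(-1) g = sum_i g_i^2 / H_ii
  = (-6.8469)^2/11 + (-4.0231)^2/2
  = 4.2618 + 8.0927 = 12.3545
Step 3: Objective decrease = 0.5 * g^T H^(-1) g = 6.1772


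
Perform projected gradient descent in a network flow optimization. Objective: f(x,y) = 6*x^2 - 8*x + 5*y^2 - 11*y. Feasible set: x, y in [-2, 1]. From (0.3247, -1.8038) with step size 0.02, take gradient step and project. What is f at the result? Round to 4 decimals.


Step 1: Compute gradient at (0.3247, -1.8038).
grad_x = 2*6*0.3247 - 8 = -4.1036
grad_y = 2*5*-1.8038 - 11 = -29.038
Step 2: Gradient step.
x_raw = 0.3247 - 0.02*-4.1036 = 0.4068
y_raw = -1.8038 - 0.02*-29.038 = -1.223
Step 3: Project onto [-2, 1].
x_proj = clip(0.4068) = 0.4068
y_proj = clip(-1.223) = -1.223
Step 4: Evaluate f.
f(0.4068, -1.223) = 18.6712


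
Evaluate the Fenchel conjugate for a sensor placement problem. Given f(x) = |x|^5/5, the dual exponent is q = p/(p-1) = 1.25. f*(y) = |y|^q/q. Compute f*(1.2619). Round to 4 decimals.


The conjugate exponent q satisfies 1/p + 1/q = 1.
p = 5, so q = 5/(5 - 1) = 1.25
|y|^q = 1.2619^1.25 = 1.3375
f*(1.2619) = 1.3375 / 1.25 = 1.07


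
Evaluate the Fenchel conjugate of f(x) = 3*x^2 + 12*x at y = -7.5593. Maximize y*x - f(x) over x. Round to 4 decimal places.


f*(y) = sup_x {y*x - a*x^2 - b*x} = sup_x {(y-b)*x - a*x^2}
FOC: (y - b) - 2a*x = 0 => x* = (y - b)/(2a)
x* = (-7.5593 - 12)/(2*3) = -3.2599
f*(-7.5593) = (y-b)^2/(4a) = (-7.5593 - 12)^2/(4*3)
= 382.5662/12 = 31.8805


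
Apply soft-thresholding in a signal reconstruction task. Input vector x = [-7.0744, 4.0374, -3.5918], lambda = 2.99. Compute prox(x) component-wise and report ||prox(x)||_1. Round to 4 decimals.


Soft-thresholding with lambda = 2.99:
prox(-7.0744) = sign(-7.0744)*max(|-7.0744| - 2.99, 0) = -4.0844
prox(4.0374) = sign(4.0374)*max(|4.0374| - 2.99, 0) = 1.0474
prox(-3.5918) = sign(-3.5918)*max(|-3.5918| - 2.99, 0) = -0.6018
prox(x) = [-4.0844, 1.0474, -0.6018]
||prox(x)||_1 = 4.0844 + 1.0474 + 0.6018 = 5.7336


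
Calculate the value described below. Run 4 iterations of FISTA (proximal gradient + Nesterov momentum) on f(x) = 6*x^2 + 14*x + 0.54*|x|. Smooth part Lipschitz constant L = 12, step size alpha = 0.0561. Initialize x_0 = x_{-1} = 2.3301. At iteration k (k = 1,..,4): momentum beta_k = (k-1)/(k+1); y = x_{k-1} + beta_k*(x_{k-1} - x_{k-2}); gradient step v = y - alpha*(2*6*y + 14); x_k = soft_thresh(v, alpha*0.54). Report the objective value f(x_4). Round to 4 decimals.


FISTA on f(x) = 6*x^2 + 14*x + 0.54*|x|
L = 12, alpha = 0.0561
Iteration 1: beta = 0.0, y = 2.3301 + 0.0*(2.3301 - 2.3301) = 2.3301
  grad(y) = 41.9612, v = y - alpha*grad = -0.0239
  prox(v) = soft_thresh(-0.0239, 0.0303) = 0.0
Iteration 2: beta = 0.3333, y = 0.0 + 0.3333*(0.0 - 2.3301) = -0.7767
  grad(y) = 4.6796, v = y - alpha*grad = -1.0392
  prox(v) = soft_thresh(-1.0392, 0.0303) = -1.0089
Iteration 3: beta = 0.5, y = -1.0089 + 0.5*(-1.0089 - 0.0) = -1.5134
  grad(y) = -4.1608, v = y - alpha*grad = -1.28
  prox(v) = soft_thresh(-1.28, 0.0303) = -1.2497
Iteration 4: beta = 0.6, y = -1.2497 + 0.6*(-1.2497 + 1.0089) = -1.3941
  grad(y) = -2.7296, v = y - alpha*grad = -1.241
  prox(v) = soft_thresh(-1.241, 0.0303) = -1.2107
f(x_4) = 6*(-1.2107)^2 + 14*(-1.2107) + 0.54*|-1.2107| = -7.5012


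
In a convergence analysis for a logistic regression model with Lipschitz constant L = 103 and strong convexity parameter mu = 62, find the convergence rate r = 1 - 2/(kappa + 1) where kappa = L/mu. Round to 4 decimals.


Step 1: Compute the condition number.
kappa = L/mu = 103/62 = 1.6613
Step 2: Compute the convergence rate.
r = 1 - 2/(kappa + 1) = 1 - 2*mu/(L + mu) = (L - mu)/(L + mu) = 41/165 = 0.2485


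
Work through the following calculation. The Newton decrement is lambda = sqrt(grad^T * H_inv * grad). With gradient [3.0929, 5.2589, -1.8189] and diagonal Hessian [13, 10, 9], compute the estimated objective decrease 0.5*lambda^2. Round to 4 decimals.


Step 1: H is diagonal, so H^(-1) * g = [0.2379, 0.5259, -0.2021].
Step 2: g^T H^(-1) g = sum_i g_i^2 / H_ii
  = (3.0929)^2/13 + (5.2589)^2/10 + (-1.8189)^2/9
  = 0.7358 + 2.7656 + 0.3676 = 3.8691
Step 3: Objective decrease = 0.5 * g^T H^(-1) g = 1.9345


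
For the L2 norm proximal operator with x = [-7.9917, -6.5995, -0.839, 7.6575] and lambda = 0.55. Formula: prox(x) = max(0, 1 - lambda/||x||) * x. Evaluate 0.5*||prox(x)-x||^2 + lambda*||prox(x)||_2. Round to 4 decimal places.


Step 1: Compute ||x||.
||x|| = 12.9136
Step 2: Compute scaling factor.
scale = max(0, 1 - 0.55/12.9136) = 0.9574
Step 3: prox(x) = [-7.6513, -6.3184, -0.8033, 7.3314]
||prox(x)|| = 12.3636
Step 4: Proximal objective.
0.5*||prox-x||^2 = 0.1513
lambda*||prox|| = 6.8
Total = 6.9512


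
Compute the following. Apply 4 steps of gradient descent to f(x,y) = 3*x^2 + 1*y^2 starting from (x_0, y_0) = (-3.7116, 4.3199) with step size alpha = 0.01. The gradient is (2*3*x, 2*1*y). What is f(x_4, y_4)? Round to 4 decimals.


Gradient descent on f(x,y) = 3*x^2 + 1*y^2.
Starting point: (-3.7116, 4.3199), alpha = 0.01
Step 1: grad_x = 2*3*-3.7116 = -22.2696, grad_y = 2*1*4.3199 = 8.6398
  x_1 = -3.7116 - 0.01*-22.2696 = -3.4889
  y_1 = 4.3199 - 0.01*8.6398 = 4.2335
Step 2: grad_x = 2*3*-3.4889 = -20.9334, grad_y = 2*1*4.2335 = 8.467
  x_2 = -3.4889 - 0.01*-20.9334 = -3.2796
  y_2 = 4.2335 - 0.01*8.467 = 4.1488
Step 3: grad_x = 2*3*-3.2796 = -19.6774, grad_y = 2*1*4.1488 = 8.2977
  x_3 = -3.2796 - 0.01*-19.6774 = -3.0828
  y_3 = 4.1488 - 0.01*8.2977 = 4.0659
Step 4: grad_x = 2*3*-3.0828 = -18.4968, grad_y = 2*1*4.0659 = 8.1317
  x_4 = -3.0828 - 0.01*-18.4968 = -2.8978
  y_4 = 4.0659 - 0.01*8.1317 = 3.9845
f(-2.8978, 3.9845) = 3*(-2.8978)^2 + 1*3.9845^2 = 41.0688


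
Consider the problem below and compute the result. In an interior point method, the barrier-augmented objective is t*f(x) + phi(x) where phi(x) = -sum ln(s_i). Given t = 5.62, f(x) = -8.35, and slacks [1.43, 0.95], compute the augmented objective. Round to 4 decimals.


Step 1: Compute log-barrier.
ln values: [0.3577, -0.0513]
phi = -(0.3577 - 0.0513) = -0.3064
Step 2: Compute augmented objective.
t*f(x) = 5.62*-8.35 = -46.927
Total = -46.927 - 0.3064 = -47.2334


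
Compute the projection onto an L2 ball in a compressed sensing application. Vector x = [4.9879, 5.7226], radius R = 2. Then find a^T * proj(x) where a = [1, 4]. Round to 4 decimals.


Step 1: Compute ||x|| (intermediates to 6 decimals).
||x|| = sqrt(4.9879^2 + 5.7226^2) = 7.591265
Step 2: Project.
Since ||x|| > R, scale = R/||x|| = 2/7.591265 = 0.263461, proj(x) = scale * x
proj(x) = [1.314117, 1.507682]
Step 3: Dot product.
a^T * proj(x) = 1*1.314117 + 4*1.507682 = 7.3448


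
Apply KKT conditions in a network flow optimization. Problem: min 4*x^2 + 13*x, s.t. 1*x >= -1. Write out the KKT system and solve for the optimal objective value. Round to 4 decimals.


Step 1: Try lambda = 0 (constraint inactive).
x_unc = -13/(2*4) = -1.625
Check: 1*-1.625 = -1.625 < -1 -- violated!
Step 2: Constraint must be active: 1*x = -1
x* = -1/1 = -1.0
lambda = (2*4*(-1.0) + 13)/1 = 5.0
Step 3: Compute optimal value.
f(x*) = 4*(-1.0)^2 + 13*(-1.0) = -9.0


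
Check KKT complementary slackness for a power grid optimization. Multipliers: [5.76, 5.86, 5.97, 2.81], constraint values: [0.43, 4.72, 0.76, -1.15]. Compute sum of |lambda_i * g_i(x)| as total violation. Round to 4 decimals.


KKT complementary slackness check:
lambda_1 * g_1 = 5.76 * 0.43 = 2.4768
lambda_2 * g_2 = 5.86 * 4.72 = 27.6592
lambda_3 * g_3 = 5.97 * 0.76 = 4.5372
lambda_4 * g_4 = 2.81 * -1.15 = -3.2315
Total violation = 2.4768 + 27.6592 + 4.5372 + 3.2315 = 37.9047


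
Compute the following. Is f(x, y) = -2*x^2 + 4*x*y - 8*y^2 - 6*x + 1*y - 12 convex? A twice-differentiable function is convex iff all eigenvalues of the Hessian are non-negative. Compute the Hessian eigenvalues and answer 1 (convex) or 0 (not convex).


The Hessian of f(x,y) = -2*x^2 + 4*x*y - 8*y^2 - 6*x + 1*y - 12 is:
H = [[-4, 4], [4, -16]]
Trace = -4 - 16 = -20
Determinant = -4*-16 - (4)^2 = 48
Discriminant = (-20)^2 - 4*48 = 208.0
Eigenvalues: lambda_1 = -17.2111, lambda_2 = -2.7889
The function is not convex.

0


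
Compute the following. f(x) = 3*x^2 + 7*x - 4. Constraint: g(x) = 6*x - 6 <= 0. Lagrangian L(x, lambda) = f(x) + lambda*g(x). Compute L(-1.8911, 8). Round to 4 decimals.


Step 1: Evaluate f(x).
f(-1.8911) = 3*(-1.8911)^2 + 7*(-1.8911) - 4 = -6.5089
Step 2: Evaluate g(x).
g(-1.8911) = 6*-1.8911 - 6 = -17.3466
Step 3: Compute Lagrangian.
L = -6.5089 + 8*-17.3466 = -145.2817


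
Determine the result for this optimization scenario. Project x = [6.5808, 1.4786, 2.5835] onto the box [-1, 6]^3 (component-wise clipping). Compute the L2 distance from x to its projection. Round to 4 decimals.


Project each component onto [-1, 6].
clip(6.5808) = 6.0, clip(1.4786) = 1.4786, clip(2.5835) = 2.5835
Projection = [6.0, 1.4786, 2.5835]
Squared diffs: [0.3373, 0.0, 0.0]
Distance = sqrt(0.3373) = 0.5808


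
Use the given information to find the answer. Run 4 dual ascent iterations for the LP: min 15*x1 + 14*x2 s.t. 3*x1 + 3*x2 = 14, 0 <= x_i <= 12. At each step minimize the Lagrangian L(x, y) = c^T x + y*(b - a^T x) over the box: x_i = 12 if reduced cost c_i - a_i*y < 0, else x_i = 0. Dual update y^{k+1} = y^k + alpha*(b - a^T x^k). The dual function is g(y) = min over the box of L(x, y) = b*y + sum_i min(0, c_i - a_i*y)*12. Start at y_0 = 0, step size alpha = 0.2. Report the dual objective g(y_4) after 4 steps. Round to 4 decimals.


Dual ascent for LP: min 15*x1 + 14*x2, 3*x1 + 3*x2 = 14, 0 <= x_i <= 12
Step 1: y^k = 0.0, reduced costs: (15.0, 14.0)
  x^k = (0.0, 0.0), subgradient = b - a^T x = 14.0
  y^{k+1} = 0.0 + 0.2*14.0 = 2.8
Step 2: y^k = 2.8, reduced costs: (6.6, 5.6)
  x^k = (0.0, 0.0), subgradient = b - a^T x = 14.0
  y^{k+1} = 2.8 + 0.2*14.0 = 5.6
Step 3: y^k = 5.6, reduced costs: (-1.8, -2.8)
  x^k = (12.0, 12.0), subgradient = b - a^T x = -58.0
  y^{k+1} = 5.6 + 0.2*-58.0 = -6.0
Step 4: y^k = -6.0, reduced costs: (33.0, 32.0)
  x^k = (0.0, 0.0), subgradient = b - a^T x = 14.0
  y^{k+1} = -6.0 + 0.2*14.0 = -3.2
Dual objective at y_4 = -3.2: reduced costs (24.6, 23.6), box minimizer x = (0.0, 0.0)
g(y_4) = b*y + (c1 - a1*y)*x1 + (c2 - a2*y)*x2 = 14*(-3.2) + 24.6*0.0 + 23.6*0.0 = -44.8 + 0.0 + 0.0 = -44.8


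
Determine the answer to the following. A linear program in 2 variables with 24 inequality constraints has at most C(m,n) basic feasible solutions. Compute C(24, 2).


Each vertex corresponds to some choice of n active constraints out of m, so the number of vertices is at most C(m, n) = m! / (n!(m-n)!).
m = 24, n = 2
Numerator: 24 * 23
Denominator: 2! = 2
C(24, 2) = 276


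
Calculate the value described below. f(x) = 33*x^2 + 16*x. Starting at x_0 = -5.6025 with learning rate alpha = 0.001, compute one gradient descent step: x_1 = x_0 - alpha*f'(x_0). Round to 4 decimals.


We compute the gradient at x_0 and apply the update.
f'(x) = 66*x + 16
f'(-5.6025) = 66*-5.6025 + 16 = -353.765
x_1 = -5.6025 - 0.001*-353.765 = -5.2487


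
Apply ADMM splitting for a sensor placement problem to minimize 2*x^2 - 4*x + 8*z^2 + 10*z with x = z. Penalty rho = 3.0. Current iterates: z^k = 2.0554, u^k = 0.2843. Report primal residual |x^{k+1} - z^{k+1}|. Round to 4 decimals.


ADMM iteration with rho = 3.0, z^k = 2.0554, u^k = 0.2843
Step 1: x-update.
Minimize 2*x^2 - 4*x + (3.0/2)*(x - 2.0554 + 0.2843)^2
FOC: (2*2 + 3.0)*x = 4 + 3.0*(2.0554 - 0.2843)
x^{k+1} = 1.3305
Step 2: z-update.
Minimize 8*z^2 + 10*z + (3.0/2)*(1.3305 - z + 0.2843)^2
FOC: (2*8 + 3.0)*z = -10 + 3.0*(1.3305 + 0.2843)
z^{k+1} = -0.2714
Step 3: u-update.
u^{k+1} = 0.2843 + 1.3305 + 0.2714 = 1.8861
Step 4: Primal residual = |1.3305 + 0.2714| = 1.6018


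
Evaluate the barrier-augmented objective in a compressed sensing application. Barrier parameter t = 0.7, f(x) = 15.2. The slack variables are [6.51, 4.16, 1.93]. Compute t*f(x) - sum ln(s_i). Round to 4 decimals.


Step 1: Compute log-barrier.
ln values: [1.8733, 1.4255, 0.6575]
phi = -(1.8733 + 1.4255 + 0.6575) = -3.9564
Step 2: Compute augmented objective.
t*f(x) = 0.7*15.2 = 10.64
Total = 10.64 - 3.9564 = 6.6836


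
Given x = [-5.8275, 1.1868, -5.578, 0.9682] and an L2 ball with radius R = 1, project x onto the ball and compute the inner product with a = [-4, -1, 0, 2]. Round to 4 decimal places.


Step 1: Compute ||x|| (intermediates to 6 decimals).
||x|| = sqrt((-5.8275)^2 + 1.1868^2 + (-5.578)^2 + 0.9682^2) = 8.210953
Step 2: Project.
Since ||x|| > R, scale = R/||x|| = 1/8.210953 = 0.121789, proj(x) = scale * x
proj(x) = [-0.709725, 0.144539, -0.679339, 0.117916]
Step 3: Dot product.
a^T * proj(x) = -4*(-0.709725) - 1*0.144539 + 0*(-0.679339) + 2*0.117916 = 2.9302


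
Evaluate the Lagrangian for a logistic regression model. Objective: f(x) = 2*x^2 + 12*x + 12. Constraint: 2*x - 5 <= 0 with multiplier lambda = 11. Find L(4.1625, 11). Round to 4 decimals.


Step 1: Evaluate f(x).
f(4.1625) = 2*4.1625^2 + 12*4.1625 + 12 = 96.6028
Step 2: Evaluate g(x).
g(4.1625) = 2*4.1625 - 5 = 3.325
Step 3: Compute Lagrangian.
L = 96.6028 + 11*3.325 = 133.1778


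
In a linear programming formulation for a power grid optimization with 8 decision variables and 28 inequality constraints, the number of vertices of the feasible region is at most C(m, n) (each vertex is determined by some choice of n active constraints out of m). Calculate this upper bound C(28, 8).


Each vertex corresponds to some choice of n active constraints out of m, so the number of vertices is at most C(m, n) = m! / (n!(m-n)!).
m = 28, n = 8
Numerator: 28 * 27 * 26 * 25 * 24 * 23 * 22 * 21
Denominator: 8! = 40320
C(28, 8) = 3108105


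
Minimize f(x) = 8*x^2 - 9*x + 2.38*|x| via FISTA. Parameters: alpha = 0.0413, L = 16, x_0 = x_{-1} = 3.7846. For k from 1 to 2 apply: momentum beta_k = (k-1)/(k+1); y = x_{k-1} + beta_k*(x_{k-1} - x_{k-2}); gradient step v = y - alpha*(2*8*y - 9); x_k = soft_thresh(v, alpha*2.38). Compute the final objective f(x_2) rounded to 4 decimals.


FISTA on f(x) = 8*x^2 - 9*x + 2.38*|x|
L = 16, alpha = 0.0413
Iteration 1: beta = 0.0, y = 3.7846 + 0.0*(3.7846 - 3.7846) = 3.7846
  grad(y) = 51.5536, v = y - alpha*grad = 1.6554
  prox(v) = soft_thresh(1.6554, 0.0983) = 1.5571
Iteration 2: beta = 0.3333, y = 1.5571 + 0.3333*(1.5571 - 3.7846) = 0.8147
  grad(y) = 4.0345, v = y - alpha*grad = 0.648
  prox(v) = soft_thresh(0.648, 0.0983) = 0.5497
f(x_2) = 8*0.5497^2 - 9*0.5497 + 2.38*|0.5497| = -1.2216


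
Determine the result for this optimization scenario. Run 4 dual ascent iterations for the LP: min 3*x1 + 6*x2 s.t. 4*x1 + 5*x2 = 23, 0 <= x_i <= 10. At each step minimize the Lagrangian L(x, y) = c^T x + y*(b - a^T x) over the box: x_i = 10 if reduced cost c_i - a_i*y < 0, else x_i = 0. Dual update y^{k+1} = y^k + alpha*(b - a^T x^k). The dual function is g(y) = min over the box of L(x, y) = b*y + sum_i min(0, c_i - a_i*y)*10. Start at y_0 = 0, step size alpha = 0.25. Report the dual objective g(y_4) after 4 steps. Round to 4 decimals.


Dual ascent for LP: min 3*x1 + 6*x2, 4*x1 + 5*x2 = 23, 0 <= x_i <= 10
Step 1: y^k = 0.0, reduced costs: (3.0, 6.0)
  x^k = (0.0, 0.0), subgradient = b - a^T x = 23.0
  y^{k+1} = 0.0 + 0.25*23.0 = 5.75
Step 2: y^k = 5.75, reduced costs: (-20.0, -22.75)
  x^k = (10.0, 10.0), subgradient = b - a^T x = -67.0
  y^{k+1} = 5.75 + 0.25*-67.0 = -11.0
Step 3: y^k = -11.0, reduced costs: (47.0, 61.0)
  x^k = (0.0, 0.0), subgradient = b - a^T x = 23.0
  y^{k+1} = -11.0 + 0.25*23.0 = -5.25
Step 4: y^k = -5.25, reduced costs: (24.0, 32.25)
  x^k = (0.0, 0.0), subgradient = b - a^T x = 23.0
  y^{k+1} = -5.25 + 0.25*23.0 = 0.5
Dual objective at y_4 = 0.5: reduced costs (1.0, 3.5), box minimizer x = (0.0, 0.0)
g(y_4) = b*y + (c1 - a1*y)*x1 + (c2 - a2*y)*x2 = 23*0.5 + 1.0*0.0 + 3.5*0.0 = 11.5 + 0.0 + 0.0 = 11.5


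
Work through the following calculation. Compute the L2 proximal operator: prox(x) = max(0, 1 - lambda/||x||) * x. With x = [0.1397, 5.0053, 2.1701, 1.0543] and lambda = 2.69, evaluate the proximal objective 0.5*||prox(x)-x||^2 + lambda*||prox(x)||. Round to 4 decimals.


Step 1: Compute ||x||.
||x|| = 5.5582
Step 2: Compute scaling factor.
scale = max(0, 1 - 2.69/5.5582) = 0.516
Step 3: prox(x) = [0.0721, 2.5829, 1.1198, 0.544]
||prox(x)|| = 2.8682
Step 4: Proximal objective.
0.5*||prox-x||^2 = 3.6181
lambda*||prox|| = 7.7155
Total = 11.3335


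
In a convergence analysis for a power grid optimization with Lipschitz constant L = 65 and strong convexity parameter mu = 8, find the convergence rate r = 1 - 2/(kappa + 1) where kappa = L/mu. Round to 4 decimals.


Step 1: Compute the condition number.
kappa = L/mu = 65/8 = 8.125
Step 2: Compute the convergence rate.
r = 1 - 2/(kappa + 1) = 1 - 2*mu/(L + mu) = (L - mu)/(L + mu) = 57/73 = 0.7808


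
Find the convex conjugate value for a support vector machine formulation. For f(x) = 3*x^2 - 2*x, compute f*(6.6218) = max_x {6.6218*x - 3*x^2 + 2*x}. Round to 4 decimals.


f*(y) = sup_x {y*x - a*x^2 - b*x} = sup_x {(y-b)*x - a*x^2}
FOC: (y - b) - 2a*x = 0 => x* = (y - b)/(2a)
x* = (6.6218 + 2)/(2*3) = 1.437
f*(6.6218) = (y-b)^2/(4a) = (6.6218 + 2)^2/(4*3)
= 74.3354/12 = 6.1946


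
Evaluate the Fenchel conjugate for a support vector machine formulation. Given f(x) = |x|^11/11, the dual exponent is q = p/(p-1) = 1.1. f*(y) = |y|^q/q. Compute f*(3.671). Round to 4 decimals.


The conjugate exponent q satisfies 1/p + 1/q = 1.
p = 11, so q = 11/(11 - 1) = 1.1
|y|^q = 3.671^1.1 = 4.1808
f*(3.671) = 4.1808 / 1.1 = 3.8008


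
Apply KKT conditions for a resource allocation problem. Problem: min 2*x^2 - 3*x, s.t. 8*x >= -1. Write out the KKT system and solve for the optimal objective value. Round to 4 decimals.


Step 1: Try lambda = 0 (constraint inactive).
Stationarity: 2*2*x - 3 = 0
x* = 3/(2*2) = 0.75
Check constraint: 8*0.75 = 6.0 >= -1 -- satisfied.
Step 2: Compute optimal value.
f(x*) = 2*0.75^2 - 3*0.75 = -1.125


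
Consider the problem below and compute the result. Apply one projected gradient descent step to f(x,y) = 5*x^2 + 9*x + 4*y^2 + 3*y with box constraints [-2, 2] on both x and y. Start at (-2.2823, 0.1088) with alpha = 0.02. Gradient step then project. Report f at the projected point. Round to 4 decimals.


Step 1: Compute gradient at (-2.2823, 0.1088).
grad_x = 2*5*-2.2823 + 9 = -13.823
grad_y = 2*4*0.1088 + 3 = 3.8704
Step 2: Gradient step.
x_raw = -2.2823 - 0.02*-13.823 = -2.0058
y_raw = 0.1088 - 0.02*3.8704 = 0.0314
Step 3: Project onto [-2, 2].
x_proj = clip(-2.0058) = -2.0
y_proj = clip(0.0314) = 0.0314
Step 4: Evaluate f.
f(-2.0, 0.0314) = 2.0981


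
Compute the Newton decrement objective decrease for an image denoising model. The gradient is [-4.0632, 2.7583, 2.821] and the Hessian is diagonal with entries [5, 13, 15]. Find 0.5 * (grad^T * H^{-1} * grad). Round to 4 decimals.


Step 1: H is diagonal, so H^(-1) * g = [-0.8126, 0.2122, 0.1881].
Step 2: g^T H^(-1) g = sum_i g_i^2 / H_ii
  = (-4.0632)^2/5 + (2.7583)^2/13 + (2.821)^2/15
  = 3.3019 + 0.5852 + 0.5305 = 4.4177
Step 3: Objective decrease = 0.5 * g^T H^(-1) g = 2.2089


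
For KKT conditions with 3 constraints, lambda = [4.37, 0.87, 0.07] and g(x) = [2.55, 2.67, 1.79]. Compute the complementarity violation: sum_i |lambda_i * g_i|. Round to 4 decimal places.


KKT complementary slackness check:
lambda_1 * g_1 = 4.37 * 2.55 = 11.1435
lambda_2 * g_2 = 0.87 * 2.67 = 2.3229
lambda_3 * g_3 = 0.07 * 1.79 = 0.1253
Total violation = 11.1435 + 2.3229 + 0.1253 = 13.5917


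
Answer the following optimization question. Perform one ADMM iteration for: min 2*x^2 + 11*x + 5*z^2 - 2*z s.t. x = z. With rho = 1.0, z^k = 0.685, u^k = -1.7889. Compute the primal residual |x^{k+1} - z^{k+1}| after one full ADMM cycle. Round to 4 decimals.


ADMM iteration with rho = 1.0, z^k = 0.685, u^k = -1.7889
Step 1: x-update.
Minimize 2*x^2 + 11*x + (1.0/2)*(x - 0.685 - 1.7889)^2
FOC: (2*2 + 1.0)*x = -11 + 1.0*(0.685 + 1.7889)
x^{k+1} = -1.7052
Step 2: z-update.
Minimize 5*z^2 - 2*z + (1.0/2)*(-1.7052 - z - 1.7889)^2
FOC: (2*5 + 1.0)*z = 2 + 1.0*(-1.7052 - 1.7889)
z^{k+1} = -0.1358
Step 3: u-update.
u^{k+1} = -1.7889 - 1.7052 + 0.1358 = -3.3583
Step 4: Primal residual = |-1.7052 + 0.1358| = 1.5694


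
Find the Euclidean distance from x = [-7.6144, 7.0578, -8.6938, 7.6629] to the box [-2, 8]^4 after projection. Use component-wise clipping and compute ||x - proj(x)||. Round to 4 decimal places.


Project each component onto [-2, 8].
clip(-7.6144) = -2.0, clip(7.0578) = 7.0578, clip(-8.6938) = -2.0, clip(7.6629) = 7.6629
Projection = [-2.0, 7.0578, -2.0, 7.6629]
Squared diffs: [31.5215, 0.0, 44.807, 0.0]
Distance = sqrt(76.3285) = 8.7366


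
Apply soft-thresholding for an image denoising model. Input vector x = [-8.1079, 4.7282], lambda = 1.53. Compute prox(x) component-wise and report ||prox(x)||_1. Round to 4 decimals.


Soft-thresholding with lambda = 1.53:
prox(-8.1079) = sign(-8.1079)*max(|-8.1079| - 1.53, 0) = -6.5779
prox(4.7282) = sign(4.7282)*max(|4.7282| - 1.53, 0) = 3.1982
prox(x) = [-6.5779, 3.1982]
||prox(x)||_1 = 6.5779 + 3.1982 = 9.7761


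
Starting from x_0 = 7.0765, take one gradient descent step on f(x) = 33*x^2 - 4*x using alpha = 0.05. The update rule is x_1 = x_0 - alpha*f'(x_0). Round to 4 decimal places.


We compute the gradient at x_0 and apply the update.
f'(x) = 66*x - 4
f'(7.0765) = 66*7.0765 - 4 = 463.049
x_1 = 7.0765 - 0.05*463.049 = -16.076


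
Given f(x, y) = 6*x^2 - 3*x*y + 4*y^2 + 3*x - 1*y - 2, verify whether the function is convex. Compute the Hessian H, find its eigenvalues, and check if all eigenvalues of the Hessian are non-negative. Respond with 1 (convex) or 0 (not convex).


The Hessian of f(x,y) = 6*x^2 - 3*x*y + 4*y^2 + 3*x - 1*y - 2 is:
H = [[12, -3], [-3, 8]]
Trace = 12 + 8 = 20
Determinant = 12*8 - (-3)^2 = 87
Discriminant = (20)^2 - 4*87 = 52.0
Eigenvalues: lambda_1 = 6.3944, lambda_2 = 13.6056
The function is convex.

1


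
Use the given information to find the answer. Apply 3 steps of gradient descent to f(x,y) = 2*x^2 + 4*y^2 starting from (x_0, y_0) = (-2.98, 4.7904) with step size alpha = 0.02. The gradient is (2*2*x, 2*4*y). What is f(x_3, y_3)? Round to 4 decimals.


Gradient descent on f(x,y) = 2*x^2 + 4*y^2.
Starting point: (-2.98, 4.7904), alpha = 0.02
Step 1: grad_x = 2*2*-2.98 = -11.92, grad_y = 2*4*4.7904 = 38.3232
  x_1 = -2.98 - 0.02*-11.92 = -2.7416
  y_1 = 4.7904 - 0.02*38.3232 = 4.0239
Step 2: grad_x = 2*2*-2.7416 = -10.9664, grad_y = 2*4*4.0239 = 32.1915
  x_2 = -2.7416 - 0.02*-10.9664 = -2.5223
  y_2 = 4.0239 - 0.02*32.1915 = 3.3801
Step 3: grad_x = 2*2*-2.5223 = -10.0891, grad_y = 2*4*3.3801 = 27.0408
  x_3 = -2.5223 - 0.02*-10.0891 = -2.3205
  y_3 = 3.3801 - 0.02*27.0408 = 2.8393
f(-2.3205, 2.8393) = 2*(-2.3205)^2 + 4*2.8393^2 = 43.0156


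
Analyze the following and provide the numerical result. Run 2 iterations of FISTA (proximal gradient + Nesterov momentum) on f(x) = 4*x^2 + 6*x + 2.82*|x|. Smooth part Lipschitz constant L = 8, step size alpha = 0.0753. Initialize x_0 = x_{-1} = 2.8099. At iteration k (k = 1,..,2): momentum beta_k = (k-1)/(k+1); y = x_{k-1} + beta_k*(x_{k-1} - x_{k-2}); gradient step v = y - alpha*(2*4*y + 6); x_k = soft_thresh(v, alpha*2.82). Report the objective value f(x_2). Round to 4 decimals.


FISTA on f(x) = 4*x^2 + 6*x + 2.82*|x|
L = 8, alpha = 0.0753
Iteration 1: beta = 0.0, y = 2.8099 + 0.0*(2.8099 - 2.8099) = 2.8099
  grad(y) = 28.4792, v = y - alpha*grad = 0.6654
  prox(v) = soft_thresh(0.6654, 0.2123) = 0.4531
Iteration 2: beta = 0.3333, y = 0.4531 + 0.3333*(0.4531 - 2.8099) = -0.3325
  grad(y) = 3.3397, v = y - alpha*grad = -0.584
  prox(v) = soft_thresh(-0.584, 0.2123) = -0.3717
f(x_2) = 4*(-0.3717)^2 + 6*(-0.3717) + 2.82*|-0.3717| = -0.6294


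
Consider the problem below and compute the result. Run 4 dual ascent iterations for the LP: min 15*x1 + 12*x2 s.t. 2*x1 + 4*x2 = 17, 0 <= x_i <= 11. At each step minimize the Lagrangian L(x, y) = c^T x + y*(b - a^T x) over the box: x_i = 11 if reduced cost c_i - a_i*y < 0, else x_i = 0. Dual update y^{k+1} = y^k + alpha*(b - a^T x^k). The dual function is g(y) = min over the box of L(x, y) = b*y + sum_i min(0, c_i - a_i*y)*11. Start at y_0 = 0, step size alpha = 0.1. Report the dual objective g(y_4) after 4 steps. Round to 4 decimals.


Dual ascent for LP: min 15*x1 + 12*x2, 2*x1 + 4*x2 = 17, 0 <= x_i <= 11
Step 1: y^k = 0.0, reduced costs: (15.0, 12.0)
  x^k = (0.0, 0.0), subgradient = b - a^T x = 17.0
  y^{k+1} = 0.0 + 0.1*17.0 = 1.7
Step 2: y^k = 1.7, reduced costs: (11.6, 5.2)
  x^k = (0.0, 0.0), subgradient = b - a^T x = 17.0
  y^{k+1} = 1.7 + 0.1*17.0 = 3.4
Step 3: y^k = 3.4, reduced costs: (8.2, -1.6)
  x^k = (0.0, 11.0), subgradient = b - a^T x = -27.0
  y^{k+1} = 3.4 + 0.1*-27.0 = 0.7
Step 4: y^k = 0.7, reduced costs: (13.6, 9.2)
  x^k = (0.0, 0.0), subgradient = b - a^T x = 17.0
  y^{k+1} = 0.7 + 0.1*17.0 = 2.4
Dual objective at y_4 = 2.4: reduced costs (10.2, 2.4), box minimizer x = (0.0, 0.0)
g(y_4) = b*y + (c1 - a1*y)*x1 + (c2 - a2*y)*x2 = 17*2.4 + 10.2*0.0 + 2.4*0.0 = 40.8 + 0.0 + 0.0 = 40.8


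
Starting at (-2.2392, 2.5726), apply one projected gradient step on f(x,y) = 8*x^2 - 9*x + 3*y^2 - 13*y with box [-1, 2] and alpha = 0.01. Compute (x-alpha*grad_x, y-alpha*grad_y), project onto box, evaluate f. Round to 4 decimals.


Step 1: Compute gradient at (-2.2392, 2.5726).
grad_x = 2*8*-2.2392 - 9 = -44.8272
grad_y = 2*3*2.5726 - 13 = 2.4356
Step 2: Gradient step.
x_raw = -2.2392 - 0.01*-44.8272 = -1.7909
y_raw = 2.5726 - 0.01*2.4356 = 2.5482
Step 3: Project onto [-1, 2].
x_proj = clip(-1.7909) = -1.0
y_proj = clip(2.5482) = 2.0
Step 4: Evaluate f.
f(-1.0, 2.0) = 3.0


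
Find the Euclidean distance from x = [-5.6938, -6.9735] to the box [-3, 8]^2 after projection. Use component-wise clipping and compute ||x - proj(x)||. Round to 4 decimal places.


Project each component onto [-3, 8].
clip(-5.6938) = -3.0, clip(-6.9735) = -3.0
Projection = [-3.0, -3.0]
Squared diffs: [7.2566, 15.7887]
Distance = sqrt(23.0453) = 4.8005


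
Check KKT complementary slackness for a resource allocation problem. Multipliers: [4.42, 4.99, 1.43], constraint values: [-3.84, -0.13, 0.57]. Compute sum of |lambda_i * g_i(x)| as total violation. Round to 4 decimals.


KKT complementary slackness check:
lambda_1 * g_1 = 4.42 * -3.84 = -16.9728
lambda_2 * g_2 = 4.99 * -0.13 = -0.6487
lambda_3 * g_3 = 1.43 * 0.57 = 0.8151
Total violation = 16.9728 + 0.6487 + 0.8151 = 18.4366


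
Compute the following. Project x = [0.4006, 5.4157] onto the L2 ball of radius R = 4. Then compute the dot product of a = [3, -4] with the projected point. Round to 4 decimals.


Step 1: Compute ||x|| (intermediates to 6 decimals).
||x|| = sqrt(0.4006^2 + 5.4157^2) = 5.430496
Step 2: Project.
Since ||x|| > R, scale = R/||x|| = 4/5.430496 = 0.736581, proj(x) = scale * x
proj(x) = [0.295074, 3.989102]
Step 3: Dot product.
a^T * proj(x) = 3*0.295074 - 4*3.989102 = -15.0712


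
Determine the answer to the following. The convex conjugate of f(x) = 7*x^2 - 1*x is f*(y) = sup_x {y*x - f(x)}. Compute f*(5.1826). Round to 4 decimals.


f*(y) = sup_x {y*x - a*x^2 - b*x} = sup_x {(y-b)*x - a*x^2}
FOC: (y - b) - 2a*x = 0 => x* = (y - b)/(2a)
x* = (5.1826 + 1)/(2*7) = 0.4416
f*(5.1826) = (y-b)^2/(4a) = (5.1826 + 1)^2/(4*7)
= 38.2245/28 = 1.3652


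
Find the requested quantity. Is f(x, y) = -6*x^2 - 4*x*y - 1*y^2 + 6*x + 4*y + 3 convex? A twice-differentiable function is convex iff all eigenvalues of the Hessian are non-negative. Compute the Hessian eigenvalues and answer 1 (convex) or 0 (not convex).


The Hessian of f(x,y) = -6*x^2 - 4*x*y - 1*y^2 + 6*x + 4*y + 3 is:
H = [[-12, -4], [-4, -2]]
Trace = -12 - 2 = -14
Determinant = -12*-2 - (-4)^2 = 8
Discriminant = (-14)^2 - 4*8 = 164.0
Eigenvalues: lambda_1 = -13.4031, lambda_2 = -0.5969
The function is not convex.

0


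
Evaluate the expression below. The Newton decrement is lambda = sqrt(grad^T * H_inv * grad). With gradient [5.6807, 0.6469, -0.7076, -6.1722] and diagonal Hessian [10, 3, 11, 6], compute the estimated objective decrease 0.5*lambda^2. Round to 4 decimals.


Step 1: H is diagonal, so H^(-1) * g = [0.5681, 0.2156, -0.0643, -1.0287].
Step 2: g^T H^(-1) g = sum_i g_i^2 / H_ii
  = (5.6807)^2/10 + (0.6469)^2/3 + (-0.7076)^2/11 + (-6.1722)^2/6
  = 3.227 + 0.1395 + 0.0455 + 6.3493 = 9.7614
Step 3: Objective decrease = 0.5 * g^T H^(-1) g = 4.8807


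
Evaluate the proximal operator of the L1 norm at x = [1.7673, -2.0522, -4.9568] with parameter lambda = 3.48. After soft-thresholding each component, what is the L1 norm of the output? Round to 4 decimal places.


Soft-thresholding with lambda = 3.48:
prox(1.7673) = sign(1.7673)*max(|1.7673| - 3.48, 0) = 0.0
prox(-2.0522) = sign(-2.0522)*max(|-2.0522| - 3.48, 0) = 0.0
prox(-4.9568) = sign(-4.9568)*max(|-4.9568| - 3.48, 0) = -1.4768
prox(x) = [0.0, 0.0, -1.4768]
||prox(x)||_1 = 0.0 + 0.0 + 1.4768 = 1.4768
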